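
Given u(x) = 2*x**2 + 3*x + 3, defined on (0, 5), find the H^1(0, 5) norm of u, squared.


||u||_{H^1}^2 = 19595/3

The H^1 norm (squared) on an interval (0, L) is
  ||u||_{H^1}^2 = ∫_0^L u(x)^2 dx + ∫_0^L u'(x)^2 dx.
Compute u'(x) = 4*x + 3.
Then u(x)^2 = 4*x**4 + 12*x**3 + 21*x**2 + 18*x + 9 and u'(x)^2 = 16*x**2 + 24*x + 9.
Integrate each monomial from 0 to 5 using ∫_0^5 c·x^n dx = c·5^(n+1)/(n+1):
  ∫_0^5 u(x)^2 dx = ∫_0^5 (4*x^4 + 12*x^3 + 21*x^2 + 18*x + 9) dx. Term by term:
    ∫_0^5 4*x^4 dx = 2500;  ∫_0^5 12*x^3 dx = 1875;  ∫_0^5 21*x^2 dx = 875;
    ∫_0^5 18*x dx = 225;  ∫_0^5 9 dx = 45.
  Sum: 2500 + 1875 + 875 + 225 + 45 = 5520.
  ∫_0^5 u'(x)^2 dx = ∫_0^5 (16*x^2 + 24*x + 9) dx. Term by term:
    ∫_0^5 16*x^2 dx = 2000/3;  ∫_0^5 24*x dx = 300;  ∫_0^5 9 dx = 45.
  Sum: 2000/3 + 300 + 45 = 3035/3.
Adding: ||u||_{H^1}^2 = 5520 + 3035/3 = 19595/3.


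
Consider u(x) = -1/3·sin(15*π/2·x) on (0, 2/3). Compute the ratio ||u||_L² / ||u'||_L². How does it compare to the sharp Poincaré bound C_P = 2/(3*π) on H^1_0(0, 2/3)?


||u||_L² / ||u'||_L² = 2/(15*π) < C_P = 2/(3*π).

u(x) = -1/3·sin(15*π/2·x), so u'(x) = -5*π*cos(15*π*x/2)/2.
Writing u(x) = A·sin(kπx/L) with A = -1/3 and k = 5, use ∫_0^L sin²(kπx/L) dx = L/2 and ∫_0^L cos²(kπx/L) dx = L/2.
u² = 1/9·sin²(15*π/2·x) and (u')² = 25*π^2/4·cos²(15*π/2·x), and each of sin², cos² integrates to L/2 = 1/3 over (0, 2/3).
∫_0^2/3 u² dx = 1/27, so ||u||_L² = sqrt(3)/9.
∫_0^2/3 (u')² dx = 25*π^2/12, so ||u'||_L² = 5*sqrt(3)*π/6.
Ratio ||u||_L² / ||u'||_L² = 2/(15*π).
Sharp Poincaré constant on H^1_0(0, 2/3) is C_P = L/π = 2/(3*π), achieved by sin(3*π/2·x).
This is the k = 5 harmonic; the ratio L/(kπ) is strictly less than C_P = L/π, consistent with the sharp inequality ||u||_L² ≤ C_P ||u'||_L².


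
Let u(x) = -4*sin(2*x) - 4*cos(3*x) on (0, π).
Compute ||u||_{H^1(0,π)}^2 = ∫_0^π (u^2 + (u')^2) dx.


||u||_{H^1(0,π)}^2 = -256 + 120*π

u'(x) = 12*sin(3*x) - 8*cos(2*x).
Expand u² and (u')² and integrate term by term on (0, π), using: for integers n ≥ 1, ∫_0^π sin²(nx) dx = ∫_0^π cos²(nx) dx = π/2; for n ≠ n', ∫_0^π sin(nx)sin(n'x) dx = ∫_0^π cos(nx)cos(n'x) dx = 0; and by product-to-sum, ∫_0^π sin(nx)cos(n'x) dx = ½∫_0^π [sin((n+n')x) + sin((n−n')x)] dx, which is 0 when n+n' is even and 2n/(n²−n'²) when n+n' is odd (it need not vanish on (0, π)).
  u² squared terms: (-4)²·∫cos(3x)² dx = 16·π/2 = 8*π;  (-4)²·∫sin(2x)² dx = 16·π/2 = 8*π.
  u² cross terms: 2·(-4)·(-4)·∫cos(3x)·sin(2x) dx = 32·(-4/5) = -128/5.
  So ∫_0^π u² dx = 8*π + 8*π − 128/5 = -128/5 + 16*π.
  (u')² squared terms: (-8)²·∫cos(2x)² dx = 64·π/2 = 32*π;  (12)²·∫sin(3x)² dx = 144·π/2 = 72*π.
  (u')² cross terms: 2·(-8)·(12)·∫cos(2x)·sin(3x) dx = -192·(6/5) = -1152/5.
  So ∫_0^π (u')² dx = 32*π + 72*π − 1152/5 = -1152/5 + 104*π.
||u||_{H^1}^2 = (-128/5 + 16*π) + (-1152/5 + 104*π) = -256 + 120*π.


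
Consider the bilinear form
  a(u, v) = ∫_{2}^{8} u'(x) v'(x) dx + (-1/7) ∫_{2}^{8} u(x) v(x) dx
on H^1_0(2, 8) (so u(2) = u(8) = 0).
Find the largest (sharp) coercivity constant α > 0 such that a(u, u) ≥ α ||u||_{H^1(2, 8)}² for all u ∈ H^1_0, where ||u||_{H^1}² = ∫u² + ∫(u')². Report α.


α = (-36/7 + π^2)/(π^2 + 36)

Coercivity of a(·,·) on H^1_0(2, 8) means a(u, u) ≥ α ||u||_{H^1}² for every u ∈ H^1_0.
The interval has length L = 6, and Poincaré/coercivity depend only on L. Here a(u, u) = ∫(u')² + (-1/7)·∫u².
Here c = -1/7 < 0 with |c| < (π/L)² = π^2/36, so coercivity still holds. The condition a(u,u) ≥ α||u||_{H^1}² reads (1−α)∫(u')² ≥ (α−c)∫u². Any admissible α is ≤ 1 (rapidly oscillating u have ∫u²/∫(u')² → 0), and α = 1 would force 0 ≥ (1−c)∫u², impossible since c < 1; so 1−α > 0. By the sharp Poincaré inequality on H^1_0 of an interval of length L, ∫(u')² ≥ (π/L)²∫u² with equality for the first sine mode sin(π(x−x₀)/L) (x₀ the left endpoint), so the inequality holds for all u iff (1−α)(π/L)² ≥ α − c, i.e. α ≤ ((π/L)² + c)/((π/L)² + 1) = (1 + c(L/π)²)/(1 + (L/π)²). (Direct route, valid since c ≤ 0: Poincaré gives c∫u² ≥ c(L/π)²∫(u')², so a(u,u) ≥ (1 + c(L/π)²)∫(u')², while ||u||_{H^1}² ≤ (1 + (L/π)²)∫(u')²; dividing yields the same α.) With (π/L)² = π^2/36 and c = -1/7, the largest admissible constant is α = ((π/L)² + c)/((π/L)² + 1).
Simplifying, α = (-36/7 + π^2)/(π^2 + 36).


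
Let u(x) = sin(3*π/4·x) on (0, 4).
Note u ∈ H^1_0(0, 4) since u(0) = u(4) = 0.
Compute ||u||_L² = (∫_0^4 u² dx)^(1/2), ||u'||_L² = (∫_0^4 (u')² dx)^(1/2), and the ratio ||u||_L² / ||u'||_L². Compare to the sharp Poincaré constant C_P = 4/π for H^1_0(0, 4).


||u||_L² / ||u'||_L² = 4/(3*π) < C_P = 4/π.

u(x) = sin(3*π/4·x), so u'(x) = 3*π*cos(3*π*x/4)/4.
Writing u(x) = A·sin(kπx/L) with A = 1 and k = 3, use ∫_0^L sin²(kπx/L) dx = L/2 and ∫_0^L cos²(kπx/L) dx = L/2.
u² = 1·sin²(3*π/4·x) and (u')² = 9*π^2/16·cos²(3*π/4·x), and each of sin², cos² integrates to L/2 = 2 over (0, 4).
∫_0^4 u² dx = 2, so ||u||_L² = sqrt(2).
∫_0^4 (u')² dx = 9*π^2/8, so ||u'||_L² = 3*sqrt(2)*π/4.
Ratio ||u||_L² / ||u'||_L² = 4/(3*π).
Sharp Poincaré constant on H^1_0(0, 4) is C_P = L/π = 4/π, achieved by sin(π/4·x).
This is the k = 3 harmonic; the ratio L/(kπ) is strictly less than C_P = L/π, consistent with the sharp inequality ||u||_L² ≤ C_P ||u'||_L².


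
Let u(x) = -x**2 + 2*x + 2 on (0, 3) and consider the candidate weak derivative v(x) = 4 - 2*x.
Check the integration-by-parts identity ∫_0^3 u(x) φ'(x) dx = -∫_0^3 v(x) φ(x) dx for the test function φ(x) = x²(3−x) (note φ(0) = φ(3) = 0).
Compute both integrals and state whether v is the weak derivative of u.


LHS = 54/5, RHS = -27/10. No, v is not the weak derivative of u.

u(x) = -x**2 + 2*x + 2, classical derivative u'(x) = 2 - 2*x.
φ(x) = x²(3−x), so φ'(x) = 3*x*(2 - x).
Note φ(0) = φ(3) = 0, so the boundary term u·φ vanishes.
LHS = ∫_0^3 u(x) φ'(x) dx = ∫_0^3 (3*x^4 - 12*x^3 + 6*x^2 + 12*x) dx. Term by term:
  ∫_0^3 3*x^4 dx = 729/5;  ∫_0^3 -12*x^3 dx = -243;  ∫_0^3 6*x^2 dx = 54;
  ∫_0^3 12*x dx = 54.
Sum: 729/5 − 243 + 54 + 54 = 54/5.
So LHS = 54/5.
∫_0^3 v(x) φ(x) dx = ∫_0^3 (2*x^4 - 10*x^3 + 12*x^2) dx. Term by term:
  ∫_0^3 2*x^4 dx = 486/5;  ∫_0^3 -10*x^3 dx = -405/2;  ∫_0^3 12*x^2 dx = 108.
Sum: 486/5 − 405/2 + 108 = 27/10.
So RHS = -∫_0^3 v(x) φ(x) dx = -27/10.
LHS − RHS = 27/2 ≠ 0, so the identity fails.
(For a valid weak derivative the identity must hold for EVERY test function, in particular this one. The failure shows v is NOT the weak derivative of u.)
Correct weak derivative would be u'(x) = 2 - 2*x.


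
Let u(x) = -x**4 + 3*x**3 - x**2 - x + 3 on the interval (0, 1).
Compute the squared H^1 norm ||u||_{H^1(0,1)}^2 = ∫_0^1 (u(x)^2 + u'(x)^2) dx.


||u||_{H^1}^2 = 10607/1260

The H^1 norm (squared) on an interval (0, L) is
  ||u||_{H^1}^2 = ∫_0^L u(x)^2 dx + ∫_0^L u'(x)^2 dx.
Compute u'(x) = -4*x**3 + 9*x**2 - 2*x - 1.
Then u(x)^2 = x**8 - 6*x**7 + 11*x**6 - 4*x**5 - 11*x**4 + 20*x**3 - 5*x**2 - 6*x + 9 and u'(x)^2 = 16*x**6 - 72*x**5 + 97*x**4 - 28*x**3 - 14*x**2 + 4*x + 1.
Integrate each monomial from 0 to 1 using ∫_0^1 c·x^n dx = c·1^(n+1)/(n+1):
  ∫_0^1 u(x)^2 dx = ∫_0^1 (x^8 - 6*x^7 + 11*x^6 - 4*x^5 - 11*x^4 + 20*x^3 - 5*x^2 - 6*x + 9) dx. Term by term:
    ∫_0^1 x^8 dx = 1/9;  ∫_0^1 -6*x^7 dx = -3/4;  ∫_0^1 11*x^6 dx = 11/7;
    ∫_0^1 -4*x^5 dx = -2/3;  ∫_0^1 -11*x^4 dx = -11/5;  ∫_0^1 20*x^3 dx = 5;
    ∫_0^1 -5*x^2 dx = -5/3;  ∫_0^1 -6*x dx = -3;  ∫_0^1 9 dx = 9.
  Sum: 1/9 − 3/4 + 11/7 − 2/3 − 11/5 + 5 − 5/3 − 3 + 9 = 9323/1260.
  ∫_0^1 u'(x)^2 dx = ∫_0^1 (16*x^6 - 72*x^5 + 97*x^4 - 28*x^3 - 14*x^2 + 4*x + 1) dx. Term by term:
    ∫_0^1 16*x^6 dx = 16/7;  ∫_0^1 -72*x^5 dx = -12;  ∫_0^1 97*x^4 dx = 97/5;
    ∫_0^1 -28*x^3 dx = -7;  ∫_0^1 -14*x^2 dx = -14/3;  ∫_0^1 4*x dx = 2;
    ∫_0^1 1 dx = 1.
  Sum: 16/7 − 12 + 97/5 − 7 − 14/3 + 2 + 1 = 107/105.
Adding: ||u||_{H^1}^2 = 9323/1260 + 107/105 = 10607/1260.


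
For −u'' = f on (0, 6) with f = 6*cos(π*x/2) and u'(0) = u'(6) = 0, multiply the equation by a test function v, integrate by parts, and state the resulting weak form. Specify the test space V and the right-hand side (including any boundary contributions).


V = H^1(0, 6) (no boundary constraint on v; u is determined up to an additive constant); weak form: ∫_0^6 u'v' dx = ∫_0^6 (6*cos(π*x/2)) v dx for all v ∈ V.

Multiply both sides by a test function v and integrate from 0 to 6:
  ∫_0^6 −u''(x) v(x) dx = ∫_0^6 f(x) v(x) dx.
Integrate the LHS by parts once:
  ∫_0^6 −u'' v dx = −[u'(x) v(x)]_0^6 + ∫_0^6 u'(x) v'(x) dx.
Thus ∫_0^6 u'(x) v'(x) dx = ∫_0^6 f(x) v(x) dx + [u'(x) v(x)]_0^6.
Choose V so that boundary terms are either known or forced to vanish.
u has homogeneous Neumann: u'(0) = u'(6) = 0. So [u' v]_0^6 = 0·v(6) − 0·v(0) = 0 for any v; take V = H^1(0, 6).
Weak formulation: find u (satisfying any essential BC) such that ∫_0^6 u'(x) v'(x) dx = ∫_0^6 f v dx for all v ∈ V (homogeneous Neumann, so boundary terms vanish).
Substituting f(x) = 6*cos(π*x/2), the right-hand side is ∫_0^6 (6*cos(π*x/2)) v dx.
Compatibility check (pure Neumann): taking v ≡ 1 ∈ V gives 0 = ∫_0^6 f dx + (0) − (0), i.e. ∫_0^6 f dx must equal u'(0) − u'(6) = 0. Indeed ∫_0^6 (6*cos(π*x/2)) dx = 0, so the data are compatible. The solution is then unique only up to an additive constant (fix it e.g. by requiring ∫_0^6 u dx = 0).


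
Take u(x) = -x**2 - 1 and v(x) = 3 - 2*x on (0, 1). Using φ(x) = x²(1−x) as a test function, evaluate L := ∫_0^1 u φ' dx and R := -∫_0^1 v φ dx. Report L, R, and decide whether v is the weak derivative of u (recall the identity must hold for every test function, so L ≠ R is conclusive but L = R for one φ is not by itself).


LHS = 1/10, RHS = -3/20. No, v is not the weak derivative of u.

u(x) = -x**2 - 1, classical derivative u'(x) = -2*x.
φ(x) = x²(1−x), so φ'(x) = x*(2 - 3*x).
Note φ(0) = φ(1) = 0, so the boundary term u·φ vanishes.
LHS = ∫_0^1 u(x) φ'(x) dx = ∫_0^1 (3*x^4 - 2*x^3 + 3*x^2 - 2*x) dx. Term by term:
  ∫_0^1 3*x^4 dx = 3/5;  ∫_0^1 -2*x^3 dx = -1/2;  ∫_0^1 3*x^2 dx = 1;
  ∫_0^1 -2*x dx = -1.
Sum: 3/5 − 1/2 + 1 − 1 = 1/10.
So LHS = 1/10.
∫_0^1 v(x) φ(x) dx = ∫_0^1 (2*x^4 - 5*x^3 + 3*x^2) dx. Term by term:
  ∫_0^1 2*x^4 dx = 2/5;  ∫_0^1 -5*x^3 dx = -5/4;  ∫_0^1 3*x^2 dx = 1.
Sum: 2/5 − 5/4 + 1 = 3/20.
So RHS = -∫_0^1 v(x) φ(x) dx = -3/20.
LHS − RHS = 1/4 ≠ 0, so the identity fails.
(For a valid weak derivative the identity must hold for EVERY test function, in particular this one. The failure shows v is NOT the weak derivative of u.)
Correct weak derivative would be u'(x) = -2*x.


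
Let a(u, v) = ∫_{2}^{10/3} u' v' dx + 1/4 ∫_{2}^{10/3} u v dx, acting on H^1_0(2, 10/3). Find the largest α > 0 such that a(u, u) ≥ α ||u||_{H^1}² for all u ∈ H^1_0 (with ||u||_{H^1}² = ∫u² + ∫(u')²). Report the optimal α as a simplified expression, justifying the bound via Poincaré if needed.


α = (4 + 9*π^2)/(16 + 9*π^2)

Coercivity of a(·,·) on H^1_0(2, 10/3) means a(u, u) ≥ α ||u||_{H^1}² for every u ∈ H^1_0.
The interval has length L = 4/3, and Poincaré/coercivity depend only on L. Here a(u, u) = ∫(u')² + (1/4)·∫u².
Here 0 < c = 1/4 < 1. The condition a(u,u) ≥ α||u||_{H^1}² reads (1−α)∫(u')² ≥ (α−c)∫u². Any admissible α is ≤ 1 (rapidly oscillating u have ∫u²/∫(u')² → 0), and α = 1 would force 0 ≥ (1−c)∫u², impossible since c < 1; so 1−α > 0. By the sharp Poincaré inequality on H^1_0 of an interval of length L, ∫(u')² ≥ (π/L)²∫u² with equality for the first sine mode sin(π(x−x₀)/L) (x₀ the left endpoint), so the inequality holds for all u iff (1−α)(π/L)² ≥ α − c, i.e. α ≤ ((π/L)² + c)/((π/L)² + 1) = (1 + c(L/π)²)/(1 + (L/π)²). With (π/L)² = 9*π^2/16 and c = 1/4, the largest admissible constant is α = ((π/L)² + c)/((π/L)² + 1).
Simplifying, α = (4 + 9*π^2)/(16 + 9*π^2).


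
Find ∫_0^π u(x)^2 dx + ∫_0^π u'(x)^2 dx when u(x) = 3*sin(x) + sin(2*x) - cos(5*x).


||u||_{H^1(0,π)}^2 = 208/21 + 49*π/2

u'(x) = 5*sin(5*x) + 3*cos(x) + 2*cos(2*x).
Expand u² and (u')² and integrate term by term on (0, π), using: for integers n ≥ 1, ∫_0^π sin²(nx) dx = ∫_0^π cos²(nx) dx = π/2; for n ≠ n', ∫_0^π sin(nx)sin(n'x) dx = ∫_0^π cos(nx)cos(n'x) dx = 0; and by product-to-sum, ∫_0^π sin(nx)cos(n'x) dx = ½∫_0^π [sin((n+n')x) + sin((n−n')x)] dx, which is 0 when n+n' is even and 2n/(n²−n'²) when n+n' is odd (it need not vanish on (0, π)).
  u² squared terms: (-1)²·∫cos(5x)² dx = 1·π/2 = π/2;  (3)²·∫sin(x)² dx = 9·π/2 = 9*π/2;  (1)²·∫sin(2x)² dx = 1·π/2 = π/2.
  u² cross terms: 2·(-1)·(3)·∫cos(5x)·sin(x) dx = -6·(0) = 0;  2·(-1)·(1)·∫cos(5x)·sin(2x) dx = -2·(-4/21) = 8/21;  2·(3)·(1)·∫sin(x)·sin(2x) dx = 6·(0) = 0.
  So ∫_0^π u² dx = π/2 + 9*π/2 + π/2 + 0 + 8/21 + 0 = 8/21 + 11*π/2.
  (u')² squared terms: (2)²·∫cos(2x)² dx = 4·π/2 = 2*π;  (3)²·∫cos(x)² dx = 9·π/2 = 9*π/2;  (5)²·∫sin(5x)² dx = 25·π/2 = 25*π/2.
  (u')² cross terms: 2·(2)·(3)·∫cos(2x)·cos(x) dx = 12·(0) = 0;  2·(2)·(5)·∫cos(2x)·sin(5x) dx = 20·(10/21) = 200/21;  2·(3)·(5)·∫cos(x)·sin(5x) dx = 30·(0) = 0.
  So ∫_0^π (u')² dx = 2*π + 9*π/2 + 25*π/2 + 0 + 200/21 + 0 = 200/21 + 19*π.
||u||_{H^1}^2 = (8/21 + 11*π/2) + (200/21 + 19*π) = 208/21 + 49*π/2.


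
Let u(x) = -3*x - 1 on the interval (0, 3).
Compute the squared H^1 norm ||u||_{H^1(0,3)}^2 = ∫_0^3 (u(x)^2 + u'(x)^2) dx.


||u||_{H^1}^2 = 138

The H^1 norm (squared) on an interval (0, L) is
  ||u||_{H^1}^2 = ∫_0^L u(x)^2 dx + ∫_0^L u'(x)^2 dx.
Compute u'(x) = -3.
Then u(x)^2 = 9*x**2 + 6*x + 1 and u'(x)^2 = 9.
Integrate each monomial from 0 to 3 using ∫_0^3 c·x^n dx = c·3^(n+1)/(n+1):
  ∫_0^3 u(x)^2 dx = ∫_0^3 (9*x^2 + 6*x + 1) dx. Term by term:
    ∫_0^3 9*x^2 dx = 81;  ∫_0^3 6*x dx = 27;  ∫_0^3 1 dx = 3.
  Sum: 81 + 27 + 3 = 111.
  ∫_0^3 u'(x)^2 dx = ∫_0^3 (9) dx. Term by term:
    ∫_0^3 9 dx = 27.
Adding: ||u||_{H^1}^2 = 111 + 27 = 138.


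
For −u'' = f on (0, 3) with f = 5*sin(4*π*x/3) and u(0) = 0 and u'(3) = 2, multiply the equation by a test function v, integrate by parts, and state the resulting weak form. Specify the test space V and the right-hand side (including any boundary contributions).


V = {v ∈ H^1(0, 3) : v(0) = 0} (test functions vanish at x = 0 where u is specified); weak form: ∫_0^3 u'v' dx = ∫_0^3 (5*sin(4*π*x/3)) v dx + 2·v(3) for all v ∈ V.

Multiply both sides by a test function v and integrate from 0 to 3:
  ∫_0^3 −u''(x) v(x) dx = ∫_0^3 f(x) v(x) dx.
Integrate the LHS by parts once:
  ∫_0^3 −u'' v dx = −[u'(x) v(x)]_0^3 + ∫_0^3 u'(x) v'(x) dx.
Thus ∫_0^3 u'(x) v'(x) dx = ∫_0^3 f(x) v(x) dx + [u'(x) v(x)]_0^3.
Choose V so that boundary terms are either known or forced to vanish.
Mixed BC: u(0) = 0 (Dirichlet) and u'(3) = 2 (Neumann). Define V = {v ∈ H^1(0, 3) : v(0) = 0}. Then [u' v]_0^3 = u'(3)·v(3) − u'(0)·0 = 2·v(3).
Weak formulation: find u (satisfying any essential BC) such that ∫_0^3 u'(x) v'(x) dx = ∫_0^3 f v dx + 2·v(3) for all v ∈ V (Dirichlet at 0 absorbed into V; Neumann datum at x = 3 contributes the boundary term).
Substituting f(x) = 5*sin(4*π*x/3), the right-hand side is ∫_0^3 (5*sin(4*π*x/3)) v dx + 2·v(3).


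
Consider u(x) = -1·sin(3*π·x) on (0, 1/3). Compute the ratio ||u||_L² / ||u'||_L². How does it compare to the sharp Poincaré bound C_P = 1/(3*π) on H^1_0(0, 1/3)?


||u||_L² / ||u'||_L² = 1/(3*π) = C_P.

u(x) = -1·sin(3*π·x), so u'(x) = -3*π*cos(3*π*x).
Writing u(x) = A·sin(kπx/L) with A = -1 and k = 1, use ∫_0^L sin²(kπx/L) dx = L/2 and ∫_0^L cos²(kπx/L) dx = L/2.
u² = 1·sin²(3*π·x) and (u')² = 9*π^2·cos²(3*π·x), and each of sin², cos² integrates to L/2 = 1/6 over (0, 1/3).
∫_0^1/3 u² dx = 1/6, so ||u||_L² = sqrt(6)/6.
∫_0^1/3 (u')² dx = 3*π^2/2, so ||u'||_L² = sqrt(6)*π/2.
Ratio ||u||_L² / ||u'||_L² = 1/(3*π).
Sharp Poincaré constant on H^1_0(0, 1/3) is C_P = L/π = 1/(3*π), achieved by sin(3*π·x).
This is the k = 1 eigenfunction (up to amplitude), so the ratio equals the sharp Poincaré constant exactly.


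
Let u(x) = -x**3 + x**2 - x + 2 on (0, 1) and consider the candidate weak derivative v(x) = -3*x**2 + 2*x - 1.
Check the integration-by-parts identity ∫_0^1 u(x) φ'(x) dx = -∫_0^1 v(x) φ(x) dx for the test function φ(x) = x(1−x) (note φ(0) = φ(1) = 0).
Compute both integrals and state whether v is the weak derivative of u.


LHS = 3/20, RHS = 3/20. Yes, v = u' weakly.

u(x) = -x**3 + x**2 - x + 2, classical derivative u'(x) = -3*x**2 + 2*x - 1.
φ(x) = x(1−x), so φ'(x) = 1 - 2*x.
Note φ(0) = φ(1) = 0, so the boundary term u·φ vanishes.
LHS = ∫_0^1 u(x) φ'(x) dx = ∫_0^1 (2*x^4 - 3*x^3 + 3*x^2 - 5*x + 2) dx. Term by term:
  ∫_0^1 2*x^4 dx = 2/5;  ∫_0^1 -3*x^3 dx = -3/4;  ∫_0^1 3*x^2 dx = 1;
  ∫_0^1 -5*x dx = -5/2;  ∫_0^1 2 dx = 2.
Sum: 2/5 − 3/4 + 1 − 5/2 + 2 = 3/20.
So LHS = 3/20.
∫_0^1 v(x) φ(x) dx = ∫_0^1 (3*x^4 - 5*x^3 + 3*x^2 - x) dx. Term by term:
  ∫_0^1 3*x^4 dx = 3/5;  ∫_0^1 -5*x^3 dx = -5/4;  ∫_0^1 3*x^2 dx = 1;
  ∫_0^1 -x dx = -1/2.
Sum: 3/5 − 5/4 + 1 − 1/2 = -3/20.
So RHS = -∫_0^1 v(x) φ(x) dx = 3/20.
LHS = RHS, so the identity holds for this test φ.
Moreover u is smooth here and v(x) = u'(x) = -3*x**2 + 2*x - 1 pointwise, so the identity holds for every test function. Hence v is the weak derivative of u.


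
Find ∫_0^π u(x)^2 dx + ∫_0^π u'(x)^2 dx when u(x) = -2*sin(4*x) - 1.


||u||_{H^1(0,π)}^2 = 35*π

u'(x) = -8*cos(4*x).
Expand u² and (u')² and integrate term by term on (0, π), using: for integers n ≥ 1, ∫_0^π sin²(nx) dx = ∫_0^π cos²(nx) dx = π/2; for n ≠ n', ∫_0^π sin(nx)sin(n'x) dx = ∫_0^π cos(nx)cos(n'x) dx = 0; and by product-to-sum, ∫_0^π sin(nx)cos(n'x) dx = ½∫_0^π [sin((n+n')x) + sin((n−n')x)] dx, which is 0 when n+n' is even and 2n/(n²−n'²) when n+n' is odd (it need not vanish on (0, π)). For the constant mode: ∫_0^π 1 dx = π, ∫_0^π cos(nx) dx = 0, ∫_0^π sin(nx) dx = (1−(−1)^n)/n.
  u² squared terms: (-1)²·∫1 dx = 1·π = π;  (-2)²·∫sin(4x)² dx = 4·π/2 = 2*π.
  u² cross terms: 2·(-1)·(-2)·∫1·sin(4x) dx = 4·(0) = 0.
  So ∫_0^π u² dx = π + 2*π + 0 = 3*π.
  (u')² squared terms: (-8)²·∫cos(4x)² dx = 64·π/2 = 32*π.
  So ∫_0^π (u')² dx = 32*π.
||u||_{H^1}^2 = (3*π) + (32*π) = 35*π.


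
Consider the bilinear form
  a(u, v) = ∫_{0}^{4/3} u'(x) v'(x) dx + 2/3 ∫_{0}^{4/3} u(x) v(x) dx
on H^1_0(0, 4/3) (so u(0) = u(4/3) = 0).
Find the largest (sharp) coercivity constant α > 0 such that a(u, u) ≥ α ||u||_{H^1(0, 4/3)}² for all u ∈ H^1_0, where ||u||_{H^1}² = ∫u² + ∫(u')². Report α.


α = (32 + 27*π^2)/(3*(16 + 9*π^2))

Coercivity of a(·,·) on H^1_0(0, 4/3) means a(u, u) ≥ α ||u||_{H^1}² for every u ∈ H^1_0.
The interval has length L = 4/3, and Poincaré/coercivity depend only on L. Here a(u, u) = ∫(u')² + (2/3)·∫u².
Here 0 < c = 2/3 < 1. The condition a(u,u) ≥ α||u||_{H^1}² reads (1−α)∫(u')² ≥ (α−c)∫u². Any admissible α is ≤ 1 (rapidly oscillating u have ∫u²/∫(u')² → 0), and α = 1 would force 0 ≥ (1−c)∫u², impossible since c < 1; so 1−α > 0. By the sharp Poincaré inequality on H^1_0 of an interval of length L, ∫(u')² ≥ (π/L)²∫u² with equality for the first sine mode sin(π(x−x₀)/L) (x₀ the left endpoint), so the inequality holds for all u iff (1−α)(π/L)² ≥ α − c, i.e. α ≤ ((π/L)² + c)/((π/L)² + 1) = (1 + c(L/π)²)/(1 + (L/π)²). With (π/L)² = 9*π^2/16 and c = 2/3, the largest admissible constant is α = ((π/L)² + c)/((π/L)² + 1).
Simplifying, α = (32 + 27*π^2)/(3*(16 + 9*π^2)).


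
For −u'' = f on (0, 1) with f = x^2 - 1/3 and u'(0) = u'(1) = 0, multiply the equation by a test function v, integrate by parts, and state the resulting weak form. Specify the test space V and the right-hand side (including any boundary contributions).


V = H^1(0, 1) (no boundary constraint on v; u is determined up to an additive constant); weak form: ∫_0^1 u'v' dx = ∫_0^1 (x^2 - 1/3) v dx for all v ∈ V.

Multiply both sides by a test function v and integrate from 0 to 1:
  ∫_0^1 −u''(x) v(x) dx = ∫_0^1 f(x) v(x) dx.
Integrate the LHS by parts once:
  ∫_0^1 −u'' v dx = −[u'(x) v(x)]_0^1 + ∫_0^1 u'(x) v'(x) dx.
Thus ∫_0^1 u'(x) v'(x) dx = ∫_0^1 f(x) v(x) dx + [u'(x) v(x)]_0^1.
Choose V so that boundary terms are either known or forced to vanish.
u has homogeneous Neumann: u'(0) = u'(1) = 0. So [u' v]_0^1 = 0·v(1) − 0·v(0) = 0 for any v; take V = H^1(0, 1).
Weak formulation: find u (satisfying any essential BC) such that ∫_0^1 u'(x) v'(x) dx = ∫_0^1 f v dx for all v ∈ V (homogeneous Neumann, so boundary terms vanish).
Substituting f(x) = x^2 - 1/3, the right-hand side is ∫_0^1 (x^2 - 1/3) v dx.
Compatibility check (pure Neumann): taking v ≡ 1 ∈ V gives 0 = ∫_0^1 f dx + (0) − (0), i.e. ∫_0^1 f dx must equal u'(0) − u'(1) = 0. Indeed ∫_0^1 (x^2 - 1/3) dx = 0, so the data are compatible. The solution is then unique only up to an additive constant (fix it e.g. by requiring ∫_0^1 u dx = 0).


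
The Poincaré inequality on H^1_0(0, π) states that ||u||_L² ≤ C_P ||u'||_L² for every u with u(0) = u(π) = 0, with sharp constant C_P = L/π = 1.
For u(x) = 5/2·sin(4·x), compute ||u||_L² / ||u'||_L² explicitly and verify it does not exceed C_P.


||u||_L² / ||u'||_L² = 1/4 < C_P = 1.

u(x) = 5/2·sin(4·x), so u'(x) = 10*cos(4*x).
Writing u(x) = A·sin(kπx/L) with A = 5/2 and k = 4, use ∫_0^L sin²(kπx/L) dx = L/2 and ∫_0^L cos²(kπx/L) dx = L/2.
u² = 25/4·sin²(4·x) and (u')² = 100·cos²(4·x), and each of sin², cos² integrates to L/2 = π/2 over (0, π).
∫_0^π u² dx = 25*π/8, so ||u||_L² = 5*sqrt(2)*sqrt(π)/4.
∫_0^π (u')² dx = 50*π, so ||u'||_L² = 5*sqrt(2)*sqrt(π).
Ratio ||u||_L² / ||u'||_L² = 1/4.
Sharp Poincaré constant on H^1_0(0, π) is C_P = L/π = 1, achieved by sin(x).
This is the k = 4 harmonic; the ratio L/(kπ) is strictly less than C_P = L/π, consistent with the sharp inequality ||u||_L² ≤ C_P ||u'||_L².


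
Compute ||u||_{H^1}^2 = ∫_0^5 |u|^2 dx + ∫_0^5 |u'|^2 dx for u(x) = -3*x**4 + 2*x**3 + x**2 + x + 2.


||u||_{H^1}^2 = 53812250/21

The H^1 norm (squared) on an interval (0, L) is
  ||u||_{H^1}^2 = ∫_0^L u(x)^2 dx + ∫_0^L u'(x)^2 dx.
Compute u'(x) = -12*x**3 + 6*x**2 + 2*x + 1.
Then u(x)^2 = 9*x**8 - 12*x**7 - 2*x**6 - 2*x**5 - 7*x**4 + 10*x**3 + 5*x**2 + 4*x + 4 and u'(x)^2 = 144*x**6 - 144*x**5 - 12*x**4 + 16*x**2 + 4*x + 1.
Integrate each monomial from 0 to 5 using ∫_0^5 c·x^n dx = c·5^(n+1)/(n+1):
  ∫_0^5 u(x)^2 dx = ∫_0^5 (9*x^8 - 12*x^7 - 2*x^6 - 2*x^5 - 7*x^4 + 10*x^3 + 5*x^2 + 4*x + 4) dx. Term by term:
    ∫_0^5 9*x^8 dx = 1953125;  ∫_0^5 -12*x^7 dx = -1171875/2;  ∫_0^5 -2*x^6 dx = -156250/7;
    ∫_0^5 -2*x^5 dx = -15625/3;  ∫_0^5 -7*x^4 dx = -4375;  ∫_0^5 10*x^3 dx = 3125/2;
    ∫_0^5 5*x^2 dx = 625/3;  ∫_0^5 4*x dx = 50;  ∫_0^5 4 dx = 20.
  Sum: 1953125 − 1171875/2 − 156250/7 − 15625/3 − 4375 + 3125/2 + 625/3 + 50 + 20 = 9359865/7.
  ∫_0^5 u'(x)^2 dx = ∫_0^5 (144*x^6 - 144*x^5 - 12*x^4 + 16*x^2 + 4*x + 1) dx. Term by term:
    ∫_0^5 144*x^6 dx = 11250000/7;  ∫_0^5 -144*x^5 dx = -375000;  ∫_0^5 -12*x^4 dx = -7500;
    ∫_0^5 16*x^2 dx = 2000/3;  ∫_0^5 4*x dx = 50;  ∫_0^5 1 dx = 5.
  Sum: 11250000/7 − 375000 − 7500 + 2000/3 + 50 + 5 = 25732655/21.
Adding: ||u||_{H^1}^2 = 9359865/7 + 25732655/21 = 53812250/21.


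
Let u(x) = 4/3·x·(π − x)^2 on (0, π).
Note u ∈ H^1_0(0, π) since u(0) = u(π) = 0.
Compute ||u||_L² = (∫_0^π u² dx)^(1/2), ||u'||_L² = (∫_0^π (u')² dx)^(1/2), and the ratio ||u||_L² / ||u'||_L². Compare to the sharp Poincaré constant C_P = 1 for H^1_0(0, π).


||u||_L² / ||u'||_L² = sqrt(14)*π/14 < C_P = 1.

u(x) = 4/3·x·(π − x)^2, so u'(x) = 4*(x - π)*(3*x - π)/3.
u(x) = 4/3·x·(π − x)^2 vanishes at x = 0 and x = π, so u ∈ H^1_0(0, π). Differentiate via the product rule and integrate the resulting polynomials term by term.
  ∫_0^π u² dx = ∫_0^π (16*x^6/9 - 64*π*x^5/9 + 32*π^2*x^4/3 - 64*π^3*x^3/9 + 16*π^4*x^2/9) dx. Term by term:
    ∫_0^π 16*x^6/9 dx = 16*π^7/63;  ∫_0^π -64*π*x^5/9 dx = -32*π^7/27;  ∫_0^π 32*π^2*x^4/3 dx = 32*π^7/15;
    ∫_0^π -64*π^3*x^3/9 dx = -16*π^7/9;  ∫_0^π 16*π^4*x^2/9 dx = 16*π^7/27.
  Sum: 16*π^7/63 − 32*π^7/27 + 32*π^7/15 − 16*π^7/9 + 16*π^7/27 = 16*π^7/945.
  ∫_0^π (u')² dx = ∫_0^π (16*x^4 - 128*π*x^3/3 + 352*π^2*x^2/9 - 128*π^3*x/9 + 16*π^4/9) dx. Term by term:
    ∫_0^π 16*x^4 dx = 16*π^5/5;  ∫_0^π -128*π*x^3/3 dx = -32*π^5/3;  ∫_0^π 352*π^2*x^2/9 dx = 352*π^5/27;
    ∫_0^π -128*π^3*x/9 dx = -64*π^5/9;  ∫_0^π 16*π^4/9 dx = 16*π^5/9.
  Sum: 16*π^5/5 − 32*π^5/3 + 352*π^5/27 − 64*π^5/9 + 16*π^5/9 = 32*π^5/135.
∫_0^π u² dx = 16*π^7/945, so ||u||_L² = 4*sqrt(105)*π^(7/2)/315.
∫_0^π (u')² dx = 32*π^5/135, so ||u'||_L² = 4*sqrt(30)*π^(5/2)/45.
Ratio ||u||_L² / ||u'||_L² = sqrt(14)*π/14.
Sharp Poincaré constant on H^1_0(0, π) is C_P = L/π = 1, achieved by sin(x).
A polynomial bump cannot attain the sharp Poincaré constant (only the first sine eigenfunction does), so the ratio is strictly less than C_P, consistent with ||u||_L² ≤ C_P ||u'||_L².


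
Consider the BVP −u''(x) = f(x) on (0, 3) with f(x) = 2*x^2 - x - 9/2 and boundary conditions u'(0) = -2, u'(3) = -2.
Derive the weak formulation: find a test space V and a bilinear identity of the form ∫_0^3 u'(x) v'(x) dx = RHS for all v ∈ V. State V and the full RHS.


V = H^1(0, 3) (v unrestricted at boundary; u is determined up to an additive constant); weak form: ∫_0^3 u'v' dx = ∫_0^3 (2*x^2 - x - 9/2) v dx − 2·v(3) + 2·v(0) for all v ∈ V.

Multiply both sides by a test function v and integrate from 0 to 3:
  ∫_0^3 −u''(x) v(x) dx = ∫_0^3 f(x) v(x) dx.
Integrate the LHS by parts once:
  ∫_0^3 −u'' v dx = −[u'(x) v(x)]_0^3 + ∫_0^3 u'(x) v'(x) dx.
Thus ∫_0^3 u'(x) v'(x) dx = ∫_0^3 f(x) v(x) dx + [u'(x) v(x)]_0^3.
Choose V so that boundary terms are either known or forced to vanish.
u has inhomogeneous Neumann u'(0) = -2, u'(3) = -2. [u' v]_0^3 = (-2)·v(3) − (-2)·v(0) = − 2·v(3) + 2·v(0). Take V = H^1(0, 3); boundary term becomes part of RHS.
Weak formulation: find u (satisfying any essential BC) such that ∫_0^3 u'(x) v'(x) dx = ∫_0^3 f v dx − 2·v(3) + 2·v(0) for all v ∈ V (Neumann data are natural BCs: they enter the RHS as boundary terms).
Substituting f(x) = 2*x^2 - x - 9/2, the right-hand side is ∫_0^3 (2*x^2 - x - 9/2) v dx − 2·v(3) + 2·v(0).
Compatibility check (pure Neumann): taking v ≡ 1 ∈ V gives 0 = ∫_0^3 f dx + (-2) − (-2), i.e. ∫_0^3 f dx must equal u'(0) − u'(3) = 0. Indeed ∫_0^3 (2*x^2 - x - 9/2) dx = 0, so the data are compatible. The solution is then unique only up to an additive constant (fix it e.g. by requiring ∫_0^3 u dx = 0).


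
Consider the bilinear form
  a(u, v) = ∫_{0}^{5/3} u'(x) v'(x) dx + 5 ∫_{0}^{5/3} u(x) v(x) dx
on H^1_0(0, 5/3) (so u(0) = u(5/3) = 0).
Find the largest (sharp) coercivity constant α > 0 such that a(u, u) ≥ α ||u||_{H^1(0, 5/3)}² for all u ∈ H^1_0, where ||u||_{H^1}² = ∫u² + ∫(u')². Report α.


α = 1

Coercivity of a(·,·) on H^1_0(0, 5/3) means a(u, u) ≥ α ||u||_{H^1}² for every u ∈ H^1_0.
The interval has length L = 5/3, and Poincaré/coercivity depend only on L. Here a(u, u) = ∫(u')² + (5)·∫u².
Here c = 5 ≥ 1, so a(u,u) = ∫(u')² + c∫u² ≥ ∫(u')² + ∫u² = ||u||_{H^1}², i.e. α = 1 works. No larger α is possible: a(u,u) ≥ α||u||_{H^1}² means (1−α)∫(u')² ≥ (α−c)∫u², and for the modes u_n = sin(nπ(x−x₀)/L) (x₀ the left endpoint) one has ∫u_n²/∫(u_n')² = (L/(nπ))² → 0, so a(u_n,u_n)/||u_n||_{H^1}² → 1. Hence the optimal constant is α = 1.
Therefore α = 1.


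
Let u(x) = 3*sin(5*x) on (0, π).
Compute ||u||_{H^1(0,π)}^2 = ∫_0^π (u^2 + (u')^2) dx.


||u||_{H^1(0,π)}^2 = 117*π

u'(x) = 15*cos(5*x).
Expand u² and (u')² and integrate term by term on (0, π), using: for integers n ≥ 1, ∫_0^π sin²(nx) dx = ∫_0^π cos²(nx) dx = π/2; for n ≠ n', ∫_0^π sin(nx)sin(n'x) dx = ∫_0^π cos(nx)cos(n'x) dx = 0; and by product-to-sum, ∫_0^π sin(nx)cos(n'x) dx = ½∫_0^π [sin((n+n')x) + sin((n−n')x)] dx, which is 0 when n+n' is even and 2n/(n²−n'²) when n+n' is odd (it need not vanish on (0, π)).
  u² squared terms: (3)²·∫sin(5x)² dx = 9·π/2 = 9*π/2.
  So ∫_0^π u² dx = 9*π/2.
  (u')² squared terms: (15)²·∫cos(5x)² dx = 225·π/2 = 225*π/2.
  So ∫_0^π (u')² dx = 225*π/2.
||u||_{H^1}^2 = (9*π/2) + (225*π/2) = 117*π.


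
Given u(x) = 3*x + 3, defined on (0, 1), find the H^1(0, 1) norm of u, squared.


||u||_{H^1}^2 = 30

The H^1 norm (squared) on an interval (0, L) is
  ||u||_{H^1}^2 = ∫_0^L u(x)^2 dx + ∫_0^L u'(x)^2 dx.
Compute u'(x) = 3.
Then u(x)^2 = 9*x**2 + 18*x + 9 and u'(x)^2 = 9.
Integrate each monomial from 0 to 1 using ∫_0^1 c·x^n dx = c·1^(n+1)/(n+1):
  ∫_0^1 u(x)^2 dx = ∫_0^1 (9*x^2 + 18*x + 9) dx. Term by term:
    ∫_0^1 9*x^2 dx = 3;  ∫_0^1 18*x dx = 9;  ∫_0^1 9 dx = 9.
  Sum: 3 + 9 + 9 = 21.
  ∫_0^1 u'(x)^2 dx = ∫_0^1 (9) dx. Term by term:
    ∫_0^1 9 dx = 9.
Adding: ||u||_{H^1}^2 = 21 + 9 = 30.


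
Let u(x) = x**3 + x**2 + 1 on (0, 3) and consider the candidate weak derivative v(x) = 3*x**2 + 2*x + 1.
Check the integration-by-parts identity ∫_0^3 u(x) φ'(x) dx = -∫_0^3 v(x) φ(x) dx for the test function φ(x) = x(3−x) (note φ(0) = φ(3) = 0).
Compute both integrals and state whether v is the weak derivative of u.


LHS = -999/20, RHS = -1089/20. No, v is not the weak derivative of u.

u(x) = x**3 + x**2 + 1, classical derivative u'(x) = 3*x**2 + 2*x.
φ(x) = x(3−x), so φ'(x) = 3 - 2*x.
Note φ(0) = φ(3) = 0, so the boundary term u·φ vanishes.
LHS = ∫_0^3 u(x) φ'(x) dx = ∫_0^3 (-2*x^4 + x^3 + 3*x^2 - 2*x + 3) dx. Term by term:
  ∫_0^3 -2*x^4 dx = -486/5;  ∫_0^3 x^3 dx = 81/4;  ∫_0^3 3*x^2 dx = 27;
  ∫_0^3 -2*x dx = -9;  ∫_0^3 3 dx = 9.
Sum: -486/5 + 81/4 + 27 − 9 + 9 = -999/20.
So LHS = -999/20.
∫_0^3 v(x) φ(x) dx = ∫_0^3 (-3*x^4 + 7*x^3 + 5*x^2 + 3*x) dx. Term by term:
  ∫_0^3 -3*x^4 dx = -729/5;  ∫_0^3 7*x^3 dx = 567/4;  ∫_0^3 5*x^2 dx = 45;
  ∫_0^3 3*x dx = 27/2.
Sum: -729/5 + 567/4 + 45 + 27/2 = 1089/20.
So RHS = -∫_0^3 v(x) φ(x) dx = -1089/20.
LHS − RHS = 9/2 ≠ 0, so the identity fails.
(For a valid weak derivative the identity must hold for EVERY test function, in particular this one. The failure shows v is NOT the weak derivative of u.)
Correct weak derivative would be u'(x) = 3*x**2 + 2*x.


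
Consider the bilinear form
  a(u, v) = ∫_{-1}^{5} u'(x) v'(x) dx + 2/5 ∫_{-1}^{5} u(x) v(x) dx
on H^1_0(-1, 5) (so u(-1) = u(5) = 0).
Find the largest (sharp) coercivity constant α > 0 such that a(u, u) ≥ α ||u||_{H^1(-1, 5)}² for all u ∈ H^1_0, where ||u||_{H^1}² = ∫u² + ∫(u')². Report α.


α = (π^2 + 72/5)/(π^2 + 36)

Coercivity of a(·,·) on H^1_0(-1, 5) means a(u, u) ≥ α ||u||_{H^1}² for every u ∈ H^1_0.
The interval has length L = 6, and Poincaré/coercivity depend only on L. Here a(u, u) = ∫(u')² + (2/5)·∫u².
Here 0 < c = 2/5 < 1. The condition a(u,u) ≥ α||u||_{H^1}² reads (1−α)∫(u')² ≥ (α−c)∫u². Any admissible α is ≤ 1 (rapidly oscillating u have ∫u²/∫(u')² → 0), and α = 1 would force 0 ≥ (1−c)∫u², impossible since c < 1; so 1−α > 0. By the sharp Poincaré inequality on H^1_0 of an interval of length L, ∫(u')² ≥ (π/L)²∫u² with equality for the first sine mode sin(π(x−x₀)/L) (x₀ the left endpoint), so the inequality holds for all u iff (1−α)(π/L)² ≥ α − c, i.e. α ≤ ((π/L)² + c)/((π/L)² + 1) = (1 + c(L/π)²)/(1 + (L/π)²). With (π/L)² = π^2/36 and c = 2/5, the largest admissible constant is α = ((π/L)² + c)/((π/L)² + 1).
Simplifying, α = (π^2 + 72/5)/(π^2 + 36).


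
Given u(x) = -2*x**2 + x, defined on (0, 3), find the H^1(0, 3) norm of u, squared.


||u||_{H^1}^2 = 1167/5

The H^1 norm (squared) on an interval (0, L) is
  ||u||_{H^1}^2 = ∫_0^L u(x)^2 dx + ∫_0^L u'(x)^2 dx.
Compute u'(x) = 1 - 4*x.
Then u(x)^2 = 4*x**4 - 4*x**3 + x**2 and u'(x)^2 = 16*x**2 - 8*x + 1.
Integrate each monomial from 0 to 3 using ∫_0^3 c·x^n dx = c·3^(n+1)/(n+1):
  ∫_0^3 u(x)^2 dx = ∫_0^3 (4*x^4 - 4*x^3 + x^2) dx. Term by term:
    ∫_0^3 4*x^4 dx = 972/5;  ∫_0^3 -4*x^3 dx = -81;  ∫_0^3 x^2 dx = 9.
  Sum: 972/5 − 81 + 9 = 612/5.
  ∫_0^3 u'(x)^2 dx = ∫_0^3 (16*x^2 - 8*x + 1) dx. Term by term:
    ∫_0^3 16*x^2 dx = 144;  ∫_0^3 -8*x dx = -36;  ∫_0^3 1 dx = 3.
  Sum: 144 − 36 + 3 = 111.
Adding: ||u||_{H^1}^2 = 612/5 + 111 = 1167/5.


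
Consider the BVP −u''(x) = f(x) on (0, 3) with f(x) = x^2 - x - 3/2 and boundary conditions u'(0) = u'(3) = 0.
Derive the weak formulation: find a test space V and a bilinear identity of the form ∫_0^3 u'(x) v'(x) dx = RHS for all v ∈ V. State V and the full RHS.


V = H^1(0, 3) (no boundary constraint on v; u is determined up to an additive constant); weak form: ∫_0^3 u'v' dx = ∫_0^3 (x^2 - x - 3/2) v dx for all v ∈ V.

Multiply both sides by a test function v and integrate from 0 to 3:
  ∫_0^3 −u''(x) v(x) dx = ∫_0^3 f(x) v(x) dx.
Integrate the LHS by parts once:
  ∫_0^3 −u'' v dx = −[u'(x) v(x)]_0^3 + ∫_0^3 u'(x) v'(x) dx.
Thus ∫_0^3 u'(x) v'(x) dx = ∫_0^3 f(x) v(x) dx + [u'(x) v(x)]_0^3.
Choose V so that boundary terms are either known or forced to vanish.
u has homogeneous Neumann: u'(0) = u'(3) = 0. So [u' v]_0^3 = 0·v(3) − 0·v(0) = 0 for any v; take V = H^1(0, 3).
Weak formulation: find u (satisfying any essential BC) such that ∫_0^3 u'(x) v'(x) dx = ∫_0^3 f v dx for all v ∈ V (homogeneous Neumann, so boundary terms vanish).
Substituting f(x) = x^2 - x - 3/2, the right-hand side is ∫_0^3 (x^2 - x - 3/2) v dx.
Compatibility check (pure Neumann): taking v ≡ 1 ∈ V gives 0 = ∫_0^3 f dx + (0) − (0), i.e. ∫_0^3 f dx must equal u'(0) − u'(3) = 0. Indeed ∫_0^3 (x^2 - x - 3/2) dx = 0, so the data are compatible. The solution is then unique only up to an additive constant (fix it e.g. by requiring ∫_0^3 u dx = 0).


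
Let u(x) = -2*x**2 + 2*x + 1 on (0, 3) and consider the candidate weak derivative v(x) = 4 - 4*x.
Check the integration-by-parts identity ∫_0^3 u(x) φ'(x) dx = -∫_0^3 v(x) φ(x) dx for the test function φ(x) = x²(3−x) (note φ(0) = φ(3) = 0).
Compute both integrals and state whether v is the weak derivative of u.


LHS = 351/10, RHS = 108/5. No, v is not the weak derivative of u.

u(x) = -2*x**2 + 2*x + 1, classical derivative u'(x) = 2 - 4*x.
φ(x) = x²(3−x), so φ'(x) = 3*x*(2 - x).
Note φ(0) = φ(3) = 0, so the boundary term u·φ vanishes.
LHS = ∫_0^3 u(x) φ'(x) dx = ∫_0^3 (6*x^4 - 18*x^3 + 9*x^2 + 6*x) dx. Term by term:
  ∫_0^3 6*x^4 dx = 1458/5;  ∫_0^3 -18*x^3 dx = -729/2;  ∫_0^3 9*x^2 dx = 81;
  ∫_0^3 6*x dx = 27.
Sum: 1458/5 − 729/2 + 81 + 27 = 351/10.
So LHS = 351/10.
∫_0^3 v(x) φ(x) dx = ∫_0^3 (4*x^4 - 16*x^3 + 12*x^2) dx. Term by term:
  ∫_0^3 4*x^4 dx = 972/5;  ∫_0^3 -16*x^3 dx = -324;  ∫_0^3 12*x^2 dx = 108.
Sum: 972/5 − 324 + 108 = -108/5.
So RHS = -∫_0^3 v(x) φ(x) dx = 108/5.
LHS − RHS = 27/2 ≠ 0, so the identity fails.
(For a valid weak derivative the identity must hold for EVERY test function, in particular this one. The failure shows v is NOT the weak derivative of u.)
Correct weak derivative would be u'(x) = 2 - 4*x.


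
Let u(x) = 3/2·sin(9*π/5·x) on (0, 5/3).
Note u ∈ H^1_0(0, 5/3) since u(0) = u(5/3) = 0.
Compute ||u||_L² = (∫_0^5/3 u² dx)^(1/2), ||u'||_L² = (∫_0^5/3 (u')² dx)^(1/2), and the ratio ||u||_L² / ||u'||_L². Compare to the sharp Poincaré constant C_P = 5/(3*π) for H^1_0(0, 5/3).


||u||_L² / ||u'||_L² = 5/(9*π) < C_P = 5/(3*π).

u(x) = 3/2·sin(9*π/5·x), so u'(x) = 27*π*cos(9*π*x/5)/10.
Writing u(x) = A·sin(kπx/L) with A = 3/2 and k = 3, use ∫_0^L sin²(kπx/L) dx = L/2 and ∫_0^L cos²(kπx/L) dx = L/2.
u² = 9/4·sin²(9*π/5·x) and (u')² = 729*π^2/100·cos²(9*π/5·x), and each of sin², cos² integrates to L/2 = 5/6 over (0, 5/3).
∫_0^5/3 u² dx = 15/8, so ||u||_L² = sqrt(30)/4.
∫_0^5/3 (u')² dx = 243*π^2/40, so ||u'||_L² = 9*sqrt(30)*π/20.
Ratio ||u||_L² / ||u'||_L² = 5/(9*π).
Sharp Poincaré constant on H^1_0(0, 5/3) is C_P = L/π = 5/(3*π), achieved by sin(3*π/5·x).
This is the k = 3 harmonic; the ratio L/(kπ) is strictly less than C_P = L/π, consistent with the sharp inequality ||u||_L² ≤ C_P ||u'||_L².


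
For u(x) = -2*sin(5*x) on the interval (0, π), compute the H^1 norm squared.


||u||_{H^1(0,π)}^2 = 52*π

u'(x) = -10*cos(5*x).
Expand u² and (u')² and integrate term by term on (0, π), using: for integers n ≥ 1, ∫_0^π sin²(nx) dx = ∫_0^π cos²(nx) dx = π/2; for n ≠ n', ∫_0^π sin(nx)sin(n'x) dx = ∫_0^π cos(nx)cos(n'x) dx = 0; and by product-to-sum, ∫_0^π sin(nx)cos(n'x) dx = ½∫_0^π [sin((n+n')x) + sin((n−n')x)] dx, which is 0 when n+n' is even and 2n/(n²−n'²) when n+n' is odd (it need not vanish on (0, π)).
  u² squared terms: (-2)²·∫sin(5x)² dx = 4·π/2 = 2*π.
  So ∫_0^π u² dx = 2*π.
  (u')² squared terms: (-10)²·∫cos(5x)² dx = 100·π/2 = 50*π.
  So ∫_0^π (u')² dx = 50*π.
||u||_{H^1}^2 = (2*π) + (50*π) = 52*π.


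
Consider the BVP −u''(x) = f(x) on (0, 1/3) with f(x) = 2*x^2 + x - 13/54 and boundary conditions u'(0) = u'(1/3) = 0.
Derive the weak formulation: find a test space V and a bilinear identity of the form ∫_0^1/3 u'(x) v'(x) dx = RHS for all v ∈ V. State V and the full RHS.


V = H^1(0, 1/3) (no boundary constraint on v; u is determined up to an additive constant); weak form: ∫_0^1/3 u'v' dx = ∫_0^1/3 (2*x^2 + x - 13/54) v dx for all v ∈ V.

Multiply both sides by a test function v and integrate from 0 to 1/3:
  ∫_0^1/3 −u''(x) v(x) dx = ∫_0^1/3 f(x) v(x) dx.
Integrate the LHS by parts once:
  ∫_0^1/3 −u'' v dx = −[u'(x) v(x)]_0^1/3 + ∫_0^1/3 u'(x) v'(x) dx.
Thus ∫_0^1/3 u'(x) v'(x) dx = ∫_0^1/3 f(x) v(x) dx + [u'(x) v(x)]_0^1/3.
Choose V so that boundary terms are either known or forced to vanish.
u has homogeneous Neumann: u'(0) = u'(1/3) = 0. So [u' v]_0^1/3 = 0·v(1/3) − 0·v(0) = 0 for any v; take V = H^1(0, 1/3).
Weak formulation: find u (satisfying any essential BC) such that ∫_0^1/3 u'(x) v'(x) dx = ∫_0^1/3 f v dx for all v ∈ V (homogeneous Neumann, so boundary terms vanish).
Substituting f(x) = 2*x^2 + x - 13/54, the right-hand side is ∫_0^1/3 (2*x^2 + x - 13/54) v dx.
Compatibility check (pure Neumann): taking v ≡ 1 ∈ V gives 0 = ∫_0^1/3 f dx + (0) − (0), i.e. ∫_0^1/3 f dx must equal u'(0) − u'(1/3) = 0. Indeed ∫_0^1/3 (2*x^2 + x - 13/54) dx = 0, so the data are compatible. The solution is then unique only up to an additive constant (fix it e.g. by requiring ∫_0^1/3 u dx = 0).


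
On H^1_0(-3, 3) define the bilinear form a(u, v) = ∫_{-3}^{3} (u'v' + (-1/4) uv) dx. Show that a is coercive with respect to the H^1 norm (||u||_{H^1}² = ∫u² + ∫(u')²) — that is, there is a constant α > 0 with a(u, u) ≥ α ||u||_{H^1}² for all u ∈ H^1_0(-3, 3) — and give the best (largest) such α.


α = (-9 + π^2)/(π^2 + 36)

Coercivity of a(·,·) on H^1_0(-3, 3) means a(u, u) ≥ α ||u||_{H^1}² for every u ∈ H^1_0.
The interval has length L = 6, and Poincaré/coercivity depend only on L. Here a(u, u) = ∫(u')² + (-1/4)·∫u².
Here c = -1/4 < 0 with |c| < (π/L)² = π^2/36, so coercivity still holds. The condition a(u,u) ≥ α||u||_{H^1}² reads (1−α)∫(u')² ≥ (α−c)∫u². Any admissible α is ≤ 1 (rapidly oscillating u have ∫u²/∫(u')² → 0), and α = 1 would force 0 ≥ (1−c)∫u², impossible since c < 1; so 1−α > 0. By the sharp Poincaré inequality on H^1_0 of an interval of length L, ∫(u')² ≥ (π/L)²∫u² with equality for the first sine mode sin(π(x−x₀)/L) (x₀ the left endpoint), so the inequality holds for all u iff (1−α)(π/L)² ≥ α − c, i.e. α ≤ ((π/L)² + c)/((π/L)² + 1) = (1 + c(L/π)²)/(1 + (L/π)²). (Direct route, valid since c ≤ 0: Poincaré gives c∫u² ≥ c(L/π)²∫(u')², so a(u,u) ≥ (1 + c(L/π)²)∫(u')², while ||u||_{H^1}² ≤ (1 + (L/π)²)∫(u')²; dividing yields the same α.) With (π/L)² = π^2/36 and c = -1/4, the largest admissible constant is α = ((π/L)² + c)/((π/L)² + 1).
Simplifying, α = (-9 + π^2)/(π^2 + 36).
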